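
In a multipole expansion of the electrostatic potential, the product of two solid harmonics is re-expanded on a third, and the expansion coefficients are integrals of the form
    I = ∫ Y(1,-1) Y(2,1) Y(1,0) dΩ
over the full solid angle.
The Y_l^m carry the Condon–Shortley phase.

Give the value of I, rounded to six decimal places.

-0.218510

Rules hold: Σm=0, L=4 even, 1≤1≤3.
N = 3·5·3 = 45
Δ = 2!·0!·2!/5! = 1/30
Racah Σ t=1..1: t=1:−1/1 = -1/1
⇒ 3j(1 2 1; 0 0 0)² = 2/15, sgn +1
Racah Σ t=2..2: t=2:+1/2 = 1/2
⇒ 3j(1 2 1; -1 1 0)² = 1/10, sgn -1
4πI² = N·(3j₀)²·(3jₘ)² = 3/5
I = -1·√(0.6/4π) = -0.21850969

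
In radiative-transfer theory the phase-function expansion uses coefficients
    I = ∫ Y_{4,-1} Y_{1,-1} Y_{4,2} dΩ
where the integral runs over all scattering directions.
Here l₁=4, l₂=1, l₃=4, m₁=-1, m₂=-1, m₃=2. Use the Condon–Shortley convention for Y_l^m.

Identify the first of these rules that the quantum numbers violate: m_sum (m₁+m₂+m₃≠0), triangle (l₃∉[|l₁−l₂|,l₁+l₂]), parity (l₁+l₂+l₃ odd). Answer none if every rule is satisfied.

Σmᵢ = 0  ✓
l₃∈[|l₁−l₂|,l₁+l₂]=[3,5], have l₃=4  ✓
Σlᵢ = 9 ⇒ odd  ✗

parity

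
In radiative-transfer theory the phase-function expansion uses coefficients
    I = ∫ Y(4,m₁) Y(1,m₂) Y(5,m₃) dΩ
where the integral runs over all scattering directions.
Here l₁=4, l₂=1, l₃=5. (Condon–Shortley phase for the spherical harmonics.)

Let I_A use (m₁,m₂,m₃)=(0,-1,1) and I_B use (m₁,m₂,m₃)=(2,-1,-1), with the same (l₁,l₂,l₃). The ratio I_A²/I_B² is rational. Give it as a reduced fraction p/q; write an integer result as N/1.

5/2

Same 4,1,5: normalisation and zero-m 3j drop out of the ratio.
A: Δ: 0! 8! 2! / 11! → 1/495; sum: t=0:+1/1152 = 1/1152; 3j²(4 1 5; 0 -1 1) = Δ·Π!·Σ² = 1/33  (sign +1)
B: Δ: 0! 8! 2! / 11! → 1/495; sum: t=0:+1/2880 = 1/2880; 3j²(4 1 5; 2 -1 -1) = Δ·Π!·Σ² = 2/165  (sign +1)
I_A²/I_B² = (1/33)/(2/165) = 5/2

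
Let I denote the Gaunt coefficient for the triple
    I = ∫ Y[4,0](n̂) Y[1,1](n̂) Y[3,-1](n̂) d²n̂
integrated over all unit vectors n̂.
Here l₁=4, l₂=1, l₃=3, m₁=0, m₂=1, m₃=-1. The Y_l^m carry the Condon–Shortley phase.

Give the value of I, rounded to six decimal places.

m-sum 0 ✓  L=8 even ✓  3≤3≤5 ✓
Π(2lᵢ+1) = 9×3×7 = 189
triangle coeff Δ(4,1,3) = 1/252
Σ_t [1,1]: t=1:−1/36 = -1/36
(3j)²=4/63 [(4 1 3; 0 0 0)], sign=+1
Σ_t [2,2]: t=2:+1/96 = 1/96
(3j)²=1/42 [(4 1 3; 0 1 -1)], sign=+1
⇒ 4πI² = 2/7
I = (+1)√(2/7/(4π)) = 0.15078601

0.150786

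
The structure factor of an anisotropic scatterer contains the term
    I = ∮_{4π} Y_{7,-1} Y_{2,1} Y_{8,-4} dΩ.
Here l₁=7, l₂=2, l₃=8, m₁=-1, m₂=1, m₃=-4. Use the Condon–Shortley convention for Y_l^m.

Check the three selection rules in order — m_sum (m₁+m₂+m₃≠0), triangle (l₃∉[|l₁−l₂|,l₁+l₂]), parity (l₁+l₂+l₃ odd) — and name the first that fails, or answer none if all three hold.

azimuthal sum: -1 + 1 − 4 = -4  ✗
5 ≤ 8 ≤ 9 (triangle on l)
L = 7 + 2 + 8 = 17 (odd)

m_sum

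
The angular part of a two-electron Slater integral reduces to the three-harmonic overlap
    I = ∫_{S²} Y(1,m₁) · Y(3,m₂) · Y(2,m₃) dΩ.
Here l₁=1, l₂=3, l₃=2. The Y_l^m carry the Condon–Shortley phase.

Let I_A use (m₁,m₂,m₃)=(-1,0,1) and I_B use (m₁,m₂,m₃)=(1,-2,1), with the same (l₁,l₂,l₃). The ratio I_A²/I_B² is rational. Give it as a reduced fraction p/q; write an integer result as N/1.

Shared (l₁,l₂,l₃)=(1,3,2): N and (l;000)² cancel in I_A²/I_B².
A: Δ = 2!·0!·4!/7! = 1/105; Racah Σ t=2..2: t=2:+1/12 = 1/12; ⇒ 3j(1 3 2; -1 0 1)² = 1/35, sgn -1
B: Δ = 2!·0!·4!/7! = 1/105; Racah Σ t=0..0: t=0:+1/12 = 1/12; ⇒ 3j(1 3 2; 1 -2 1)² = 2/21, sgn -1
I_A²/I_B² = (1/35)/(2/21) = 3/10

3/10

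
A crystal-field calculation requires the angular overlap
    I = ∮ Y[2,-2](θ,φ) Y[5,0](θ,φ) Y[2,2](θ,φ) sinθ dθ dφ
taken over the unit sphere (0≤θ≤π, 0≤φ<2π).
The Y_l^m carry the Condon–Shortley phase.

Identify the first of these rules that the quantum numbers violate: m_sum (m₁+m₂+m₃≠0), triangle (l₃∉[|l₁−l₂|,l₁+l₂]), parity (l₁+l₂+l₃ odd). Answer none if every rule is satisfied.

azimuthal sum: -2 + 0 + 2 = 0  ✓
3 ≤ 2 ≤ 7 (triangle on l)  ✗
L = 2 + 5 + 2 = 9 (odd)

triangle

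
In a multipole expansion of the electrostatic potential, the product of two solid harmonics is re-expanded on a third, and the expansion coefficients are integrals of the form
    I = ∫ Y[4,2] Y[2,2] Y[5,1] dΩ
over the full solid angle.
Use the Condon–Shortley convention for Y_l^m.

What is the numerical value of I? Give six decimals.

0.000000

Σmᵢ = 5 ≠ 0, so the φ-integral vanishes; I = 0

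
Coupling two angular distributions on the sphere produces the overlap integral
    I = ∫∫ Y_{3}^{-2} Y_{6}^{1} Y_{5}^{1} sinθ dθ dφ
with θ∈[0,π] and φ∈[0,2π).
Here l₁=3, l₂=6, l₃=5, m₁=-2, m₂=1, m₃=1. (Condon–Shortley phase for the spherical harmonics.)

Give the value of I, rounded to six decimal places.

0.134828

Checks pass: Σm=0; 14 even; l₃=5∈[3,9].
(2·3+1)(2·6+1)(2·5+1) = 1001
Δ: 4! 2! 8! / 15! → 1/675675
sum: t=1:−1/8640 t=2:+1/2304 t=3:−1/8640 = 7/34560
3j²(3 6 5; 0 0 0) = Δ·Π!·Σ² = 7/429  (sign -1)
sum: t=3:−1/6912 t=4:+1/17280 = -1/11520
3j²(3 6 5; -2 1 1) = Δ·Π!·Σ² = 2/143  (sign -1)
combine: 4πI² = 1001·7/429·2/143 = 98/429
take √, sign +1: I = 0.13482780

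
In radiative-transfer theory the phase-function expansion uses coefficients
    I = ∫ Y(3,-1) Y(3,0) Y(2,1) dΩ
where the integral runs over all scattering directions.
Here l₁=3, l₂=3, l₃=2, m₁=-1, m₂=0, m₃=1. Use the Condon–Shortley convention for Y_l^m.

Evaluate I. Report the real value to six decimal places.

m-sum 0 ✓  L=8 even ✓  0≤2≤6 ✓
Π(2lᵢ+1) = 7×7×5 = 245
triangle coeff Δ(3,3,2) = 1/3780
Σ_t [1,3]: t=1:−1/24 t=2:+1/4 t=3:−1/24 = 1/6
(3j)²=4/105 [(3 3 2; 0 0 0)], sign=+1
Σ_t [2,3]: t=2:+1/8 t=3:−1/12 = 1/24
(3j)²=1/210 [(3 3 2; -1 0 1)], sign=-1
⇒ 4πI² = 2/45
I = (-1)√(2/45/(4π)) = -0.05947080

-0.059471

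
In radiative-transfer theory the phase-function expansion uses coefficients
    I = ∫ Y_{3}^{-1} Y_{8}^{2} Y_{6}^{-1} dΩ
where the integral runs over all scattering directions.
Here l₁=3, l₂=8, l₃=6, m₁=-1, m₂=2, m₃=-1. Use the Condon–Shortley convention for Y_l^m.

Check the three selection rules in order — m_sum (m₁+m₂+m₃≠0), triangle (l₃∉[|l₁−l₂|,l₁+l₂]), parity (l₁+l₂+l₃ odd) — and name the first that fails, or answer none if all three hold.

parity

Σmᵢ = 0  ✓
l₃∈[|l₁−l₂|,l₁+l₂]=[5,11], have l₃=6  ✓
Σlᵢ = 17 ⇒ odd  ✗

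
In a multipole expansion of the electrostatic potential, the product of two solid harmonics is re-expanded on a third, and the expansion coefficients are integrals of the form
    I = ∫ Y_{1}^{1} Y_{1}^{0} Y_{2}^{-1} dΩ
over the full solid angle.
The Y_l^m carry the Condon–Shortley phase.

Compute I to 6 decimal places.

Checks pass: Σm=0; 4 even; l₃=2∈[0,2].
(2·1+1)(2·1+1)(2·2+1) = 45
Δ: 0! 2! 2! / 5! → 1/30
sum: t=0:+1/1 = 1/1
3j²(1 1 2; 0 0 0) = Δ·Π!·Σ² = 2/15  (sign +1)
sum: t=0:+1/2 = 1/2
3j²(1 1 2; 1 0 -1) = Δ·Π!·Σ² = 1/10  (sign -1)
combine: 4πI² = 45·2/15·1/10 = 3/5
take √, sign -1: I = -0.21850969

-0.218510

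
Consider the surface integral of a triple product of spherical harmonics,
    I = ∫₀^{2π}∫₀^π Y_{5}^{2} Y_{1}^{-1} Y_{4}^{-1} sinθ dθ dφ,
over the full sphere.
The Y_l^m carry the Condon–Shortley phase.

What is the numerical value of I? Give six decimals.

0.225034

Rules hold: Σm=0, L=10 even, 4≤4≤6.
N = 11·3·9 = 297
Δ = 2!·8!·0!/11! = 1/495
Racah Σ t=1..1: t=1:−1/576 = -1/576
⇒ 3j(5 1 4; 0 0 0)² = 5/99, sgn -1
Racah Σ t=0..0: t=0:+1/1440 = 1/1440
⇒ 3j(5 1 4; 2 -1 -1)² = 7/165, sgn -1
4πI² = N·(3j₀)²·(3jₘ)² = 7/11
I = +1·√(0.636364/4π) = 0.22503380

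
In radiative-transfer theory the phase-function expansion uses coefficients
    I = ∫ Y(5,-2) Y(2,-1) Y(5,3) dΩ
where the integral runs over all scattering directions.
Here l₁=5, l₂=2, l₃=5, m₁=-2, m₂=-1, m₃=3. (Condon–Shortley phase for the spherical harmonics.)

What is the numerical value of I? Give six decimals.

-0.161739

Checks pass: Σm=0; 12 even; l₃=5∈[3,7].
(2·5+1)(2·2+1)(2·5+1) = 605
Δ: 2! 8! 2! / 13! → 1/38610
sum: t=0:+1/2880 t=1:−1/576 t=2:+1/2880 = -1/960
3j²(5 2 5; 0 0 0) = Δ·Π!·Σ² = 10/429  (sign +1)
sum: t=0:+1/10080 t=1:−1/2880 = -1/4032
3j²(5 2 5; -2 -1 3) = Δ·Π!·Σ² = 10/429  (sign -1)
combine: 4πI² = 605·10/429·10/429 = 500/1521
take √, sign -1: I = -0.16173926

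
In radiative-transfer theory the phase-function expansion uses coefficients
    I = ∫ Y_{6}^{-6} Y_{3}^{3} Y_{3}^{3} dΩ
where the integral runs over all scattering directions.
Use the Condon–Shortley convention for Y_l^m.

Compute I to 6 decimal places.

0.360342

Rules hold: Σm=0, L=12 even, 3≤3≤9.
N = 13·7·7 = 637
Δ = 6!·6!·0!/13! = 1/12012
Racah Σ t=3..3: t=3:−1/1296 = -1/1296
⇒ 3j(6 3 3; 0 0 0)² = 100/3003, sgn +1
Racah Σ t=6..6: t=6:+1/518400 = 1/518400
⇒ 3j(6 3 3; -6 3 3)² = 1/13, sgn +1
4πI² = N·(3j₀)²·(3jₘ)² = 700/429
I = +1·√(1.6317/4π) = 0.36034246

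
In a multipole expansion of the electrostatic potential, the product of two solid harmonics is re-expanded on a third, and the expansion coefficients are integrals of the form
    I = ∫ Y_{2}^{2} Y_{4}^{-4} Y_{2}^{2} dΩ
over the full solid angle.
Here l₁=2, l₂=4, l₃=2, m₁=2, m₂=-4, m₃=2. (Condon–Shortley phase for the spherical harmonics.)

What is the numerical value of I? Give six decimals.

Checks pass: Σm=0; 8 even; l₃=2∈[2,6].
(2·2+1)(2·4+1)(2·2+1) = 225
Δ: 4! 0! 4! / 9! → 1/630
sum: t=2:+1/16 = 1/16
3j²(2 4 2; 0 0 0) = Δ·Π!·Σ² = 2/35  (sign +1)
sum: t=0:+1/576 = 1/576
3j²(2 4 2; 2 -4 2) = Δ·Π!·Σ² = 1/9  (sign +1)
combine: 4πI² = 225·2/35·1/9 = 10/7
take √, sign +1: I = 0.33716777

0.337168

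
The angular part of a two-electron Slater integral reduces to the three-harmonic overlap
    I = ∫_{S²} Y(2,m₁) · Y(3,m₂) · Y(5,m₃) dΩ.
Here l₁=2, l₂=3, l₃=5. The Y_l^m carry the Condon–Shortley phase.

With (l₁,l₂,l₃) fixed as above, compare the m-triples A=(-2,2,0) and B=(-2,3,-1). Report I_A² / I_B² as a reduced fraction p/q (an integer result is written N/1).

5/1

Same 2,3,5: normalisation and zero-m 3j drop out of the ratio.
A: Δ: 0! 4! 6! / 11! → 1/2310; sum: t=0:+1/2880 = 1/2880; 3j²(2 3 5; -2 2 0) = Δ·Π!·Σ² = 1/462  (sign -1)
B: Δ: 0! 4! 6! / 11! → 1/2310; sum: t=0:+1/17280 = 1/17280; 3j²(2 3 5; -2 3 -1) = Δ·Π!·Σ² = 1/2310  (sign +1)
I_A²/I_B² = (1/462)/(1/2310) = 5/1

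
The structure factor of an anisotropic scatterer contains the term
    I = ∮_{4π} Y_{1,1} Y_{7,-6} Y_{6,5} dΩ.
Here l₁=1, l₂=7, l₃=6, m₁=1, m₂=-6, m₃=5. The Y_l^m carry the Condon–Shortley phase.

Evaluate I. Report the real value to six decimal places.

Checks pass: Σm=0; 14 even; l₃=6∈[6,8].
(2·1+1)(2·7+1)(2·6+1) = 585
Δ: 2! 0! 12! / 15! → 1/1365
sum: t=1:−1/518400 = -1/518400
3j²(1 7 6; 0 0 0) = Δ·Π!·Σ² = 7/195  (sign -1)
sum: t=0:+1/79833600 = 1/79833600
3j²(1 7 6; 1 -6 5) = Δ·Π!·Σ² = 2/35  (sign -1)
combine: 4πI² = 585·7/195·2/35 = 6/5
take √, sign +1: I = 0.30901936

0.309019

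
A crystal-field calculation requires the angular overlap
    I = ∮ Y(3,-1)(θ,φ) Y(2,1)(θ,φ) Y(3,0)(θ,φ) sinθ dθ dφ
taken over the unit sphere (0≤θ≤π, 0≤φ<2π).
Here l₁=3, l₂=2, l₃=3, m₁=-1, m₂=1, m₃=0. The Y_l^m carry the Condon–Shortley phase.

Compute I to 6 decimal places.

m-sum 0 ✓  L=8 even ✓  1≤3≤5 ✓
Π(2lᵢ+1) = 7×5×7 = 245
triangle coeff Δ(3,2,3) = 1/3780
Σ_t [0,2]: t=0:+1/24 t=1:−1/4 t=2:+1/24 = -1/6
(3j)²=4/105 [(3 2 3; 0 0 0)], sign=+1
Σ_t [1,2]: t=1:−1/12 t=2:+1/8 = 1/24
(3j)²=1/210 [(3 2 3; -1 1 0)], sign=-1
⇒ 4πI² = 2/45
I = (-1)√(2/45/(4π)) = -0.05947080

-0.059471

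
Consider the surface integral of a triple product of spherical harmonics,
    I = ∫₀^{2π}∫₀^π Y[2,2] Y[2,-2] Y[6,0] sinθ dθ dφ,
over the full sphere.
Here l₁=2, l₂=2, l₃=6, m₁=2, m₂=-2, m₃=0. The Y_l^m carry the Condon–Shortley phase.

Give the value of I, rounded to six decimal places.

0.000000

l₃=6 ∉ [0,4] — triangle fails ⇒ I = 0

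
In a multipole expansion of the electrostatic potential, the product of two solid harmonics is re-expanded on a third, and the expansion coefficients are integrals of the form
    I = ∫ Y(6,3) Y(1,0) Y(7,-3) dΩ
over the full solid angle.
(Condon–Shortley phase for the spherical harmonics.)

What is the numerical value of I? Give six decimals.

m-sum 0 ✓  L=14 even ✓  5≤7≤7 ✓
Π(2lᵢ+1) = 13×3×15 = 585
triangle coeff Δ(6,1,7) = 1/1365
Σ_t [0,0]: t=0:+1/518400 = 1/518400
(3j)²=7/195 [(6 1 7; 0 0 0)], sign=-1
Σ_t [0,0]: t=0:+1/2177280 = 1/2177280
(3j)²=8/273 [(6 1 7; 3 0 -3)], sign=+1
⇒ 4πI² = 8/13
I = (-1)√(8/13/(4π)) = -0.22129336

-0.221293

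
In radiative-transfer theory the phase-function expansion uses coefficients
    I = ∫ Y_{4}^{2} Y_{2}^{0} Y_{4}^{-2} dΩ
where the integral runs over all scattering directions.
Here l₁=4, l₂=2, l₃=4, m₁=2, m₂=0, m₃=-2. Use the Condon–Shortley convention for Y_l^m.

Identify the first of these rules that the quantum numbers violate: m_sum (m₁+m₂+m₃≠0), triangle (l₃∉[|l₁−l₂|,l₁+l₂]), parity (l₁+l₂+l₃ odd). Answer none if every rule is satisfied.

none

Σmᵢ = 0  ✓
l₃∈[|l₁−l₂|,l₁+l₂]=[2,6], have l₃=4  ✓
Σlᵢ = 10 ⇒ even  ✓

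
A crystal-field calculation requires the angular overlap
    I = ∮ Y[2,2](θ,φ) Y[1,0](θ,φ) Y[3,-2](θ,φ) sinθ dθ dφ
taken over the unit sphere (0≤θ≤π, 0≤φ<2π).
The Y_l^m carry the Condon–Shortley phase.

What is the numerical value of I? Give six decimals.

0.184674

m-sum 0 ✓  L=6 even ✓  1≤3≤3 ✓
Π(2lᵢ+1) = 5×3×7 = 105
triangle coeff Δ(2,1,3) = 1/105
Σ_t [0,0]: t=0:+1/4 = 1/4
(3j)²=3/35 [(2 1 3; 0 0 0)], sign=-1
Σ_t [0,0]: t=0:+1/24 = 1/24
(3j)²=1/21 [(2 1 3; 2 0 -2)], sign=-1
⇒ 4πI² = 3/7
I = (+1)√(3/7/(4π)) = 0.18467439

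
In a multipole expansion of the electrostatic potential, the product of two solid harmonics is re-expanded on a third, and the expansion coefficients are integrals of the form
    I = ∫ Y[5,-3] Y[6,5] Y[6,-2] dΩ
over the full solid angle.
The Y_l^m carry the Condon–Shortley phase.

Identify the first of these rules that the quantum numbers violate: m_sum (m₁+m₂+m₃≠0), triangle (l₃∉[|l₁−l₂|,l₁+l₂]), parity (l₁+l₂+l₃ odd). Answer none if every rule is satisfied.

parity

azimuthal sum: -3 + 5 − 2 = 0  ✓
1 ≤ 6 ≤ 11 (triangle on l)  ✓
L = 5 + 6 + 6 = 17 (odd)  ✗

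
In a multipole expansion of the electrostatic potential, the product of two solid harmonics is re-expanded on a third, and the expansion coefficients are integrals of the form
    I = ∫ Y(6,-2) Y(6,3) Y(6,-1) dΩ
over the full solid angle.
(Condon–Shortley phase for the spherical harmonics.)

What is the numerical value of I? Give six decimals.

Checks pass: Σm=0; 18 even; l₃=6∈[0,12].
(2·6+1)(2·6+1)(2·6+1) = 2197
Δ: 6! 6! 6! / 19! → 1/325909584
sum: t=0:+1/373248000 t=1:−1/1728000 t=2:+1/110592 t=3:−1/46656 t=4:+1/110592 t=5:−1/1728000 t=6:+1/373248000 = -7/1555200
3j²(6 6 6; 0 0 0) = Δ·Π!·Σ² = 400/46189  (sign -1)
sum: t=3:−1/3110400 t=4:+1/276480 t=5:−1/207360 t=6:+1/1244160 = -1/1382400
3j²(6 6 6; -2 3 -1) = Δ·Π!·Σ² = 189/92378  (sign +1)
combine: 4πI² = 2197·400/46189·189/92378 = 491400/12623809
take √, sign -1: I = -0.05565670

-0.055657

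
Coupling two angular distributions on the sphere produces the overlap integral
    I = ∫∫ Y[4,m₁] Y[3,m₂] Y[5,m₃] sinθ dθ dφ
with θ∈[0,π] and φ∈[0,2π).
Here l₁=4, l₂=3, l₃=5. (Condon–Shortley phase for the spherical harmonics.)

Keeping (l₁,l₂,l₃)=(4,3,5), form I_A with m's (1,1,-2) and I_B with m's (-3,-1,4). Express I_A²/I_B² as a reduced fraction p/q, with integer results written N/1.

Shared (l₁,l₂,l₃)=(4,3,5): N and (l;000)² cancel in I_A²/I_B².
A: Δ = 2!·6!·4!/13! = 1/180180; Racah Σ t=0..2: t=0:+1/1728 t=1:−1/288 t=2:+1/960 = -1/540; ⇒ 3j(4 3 5; 1 1 -2)² = 128/6435, sgn +1
B: Δ = 2!·6!·4!/13! = 1/180180; Racah Σ t=1..2: t=1:−1/4320 t=2:+1/5760 = -1/17280; ⇒ 3j(4 3 5; -3 -1 4)² = 7/4290, sgn +1
I_A²/I_B² = (128/6435)/(7/4290) = 256/21

256/21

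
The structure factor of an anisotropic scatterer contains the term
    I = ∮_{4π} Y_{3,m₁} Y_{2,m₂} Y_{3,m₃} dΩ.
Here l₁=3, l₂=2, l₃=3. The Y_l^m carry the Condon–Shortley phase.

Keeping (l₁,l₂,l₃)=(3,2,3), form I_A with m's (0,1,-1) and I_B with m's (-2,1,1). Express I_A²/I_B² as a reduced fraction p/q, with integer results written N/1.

l's match ⇒ only the (l;m) 3-j factors differ between A and B.
A: triangle coeff Δ(3,2,3) = 1/3780; Σ_t [1,2]: t=1:−1/8 t=2:+1/12 = -1/24; (3j)²=1/210 [(3 2 3; 0 1 -1)], sign=-1
B: triangle coeff Δ(3,2,3) = 1/3780; Σ_t [1,2]: t=1:−1/48 t=2:+1/12 = 1/16; (3j)²=1/28 [(3 2 3; -2 1 1)], sign=+1
I_A²/I_B² = (1/210)/(1/28) = 2/15

2/15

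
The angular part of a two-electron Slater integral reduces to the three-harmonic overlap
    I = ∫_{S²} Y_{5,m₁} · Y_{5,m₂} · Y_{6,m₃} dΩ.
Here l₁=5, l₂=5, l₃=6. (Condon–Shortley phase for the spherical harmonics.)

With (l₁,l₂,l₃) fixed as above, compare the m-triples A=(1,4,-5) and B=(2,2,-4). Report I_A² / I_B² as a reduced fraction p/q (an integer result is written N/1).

l's match ⇒ only the (l;m) 3-j factors differ between A and B.
A: triangle coeff Δ(5,5,6) = 1/28588560; Σ_t [3,4]: t=3:−1/518400 t=4:+1/2073600 = -1/691200; (3j)²=81/4420 [(5 5 6; 1 4 -5)], sign=+1
B: triangle coeff Δ(5,5,6) = 1/28588560; Σ_t [1,3]: t=1:−1/207360 t=2:+1/57600 t=3:−1/207360 = 1/129600; (3j)²=168/12155 [(5 5 6; 2 2 -4)], sign=+1
I_A²/I_B² = (81/4420)/(168/12155) = 297/224

297/224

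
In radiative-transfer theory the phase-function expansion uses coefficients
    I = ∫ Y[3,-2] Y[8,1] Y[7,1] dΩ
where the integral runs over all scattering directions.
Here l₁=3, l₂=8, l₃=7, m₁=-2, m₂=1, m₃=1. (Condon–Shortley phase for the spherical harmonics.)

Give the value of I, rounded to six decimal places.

Rules hold: Σm=0, L=18 even, 5≤7≤11.
N = 7·17·15 = 1785
Δ = 4!·2!·12!/19! = 1/5290740
Racah Σ t=1..3: t=1:−1/7257600 t=2:+1/2073600 t=3:−1/7257600 = 1/4838400
⇒ 3j(3 8 7; 0 0 0)² = 252/20995, sgn -1
Racah Σ t=3..4: t=3:−1/6220800 t=4:+1/14515200 = -1/10886400
⇒ 3j(3 8 7; -2 1 1)² = 128/12597, sgn -1
4πI² = N·(3j₀)²·(3jₘ)² = 225792/1037153
I = +1·√(0.217704/4π) = 0.13162183

0.131622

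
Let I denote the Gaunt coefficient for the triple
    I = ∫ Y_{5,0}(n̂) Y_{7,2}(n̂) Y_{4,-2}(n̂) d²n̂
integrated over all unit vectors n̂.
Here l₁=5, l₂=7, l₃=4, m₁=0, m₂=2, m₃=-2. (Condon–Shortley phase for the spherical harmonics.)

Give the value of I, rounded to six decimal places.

-0.014400

Checks pass: Σm=0; 16 even; l₃=4∈[2,12].
(2·5+1)(2·7+1)(2·4+1) = 1485
Δ: 8! 2! 6! / 17! → 1/6126120
sum: t=3:−1/69120 t=4:+1/20736 t=5:−1/69120 = 1/51840
3j²(5 7 4; 0 0 0) = Δ·Π!·Σ² = 280/21879  (sign +1)
sum: t=3:−1/1036800 t=4:+1/69120 t=5:−1/69120 = -1/1036800
3j²(5 7 4; 0 2 -2) = Δ·Π!·Σ² = 1/7293  (sign -1)
combine: 4πI² = 1485·280/21879·1/7293 = 1400/537251
take √, sign -1: I = -0.01440026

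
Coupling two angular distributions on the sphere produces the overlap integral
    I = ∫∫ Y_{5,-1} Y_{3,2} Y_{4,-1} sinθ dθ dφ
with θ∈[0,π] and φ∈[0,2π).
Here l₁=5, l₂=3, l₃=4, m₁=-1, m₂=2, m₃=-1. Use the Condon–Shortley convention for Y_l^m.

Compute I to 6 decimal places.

0.138239

Rules hold: Σm=0, L=12 even, 2≤4≤8.
N = 11·7·9 = 693
Δ = 4!·6!·2!/13! = 1/180180
Racah Σ t=1..3: t=1:−1/576 t=2:+1/144 t=3:−1/576 = 1/288
⇒ 3j(5 3 4; 0 0 0)² = 20/1001, sgn +1
Racah Σ t=3..4: t=3:−1/432 t=4:+1/1152 = -5/3456
⇒ 3j(5 3 4; -1 2 -1)² = 625/36036, sgn +1
4πI² = N·(3j₀)²·(3jₘ)² = 3125/13013
I = +1·√(0.240144/4π) = 0.13823925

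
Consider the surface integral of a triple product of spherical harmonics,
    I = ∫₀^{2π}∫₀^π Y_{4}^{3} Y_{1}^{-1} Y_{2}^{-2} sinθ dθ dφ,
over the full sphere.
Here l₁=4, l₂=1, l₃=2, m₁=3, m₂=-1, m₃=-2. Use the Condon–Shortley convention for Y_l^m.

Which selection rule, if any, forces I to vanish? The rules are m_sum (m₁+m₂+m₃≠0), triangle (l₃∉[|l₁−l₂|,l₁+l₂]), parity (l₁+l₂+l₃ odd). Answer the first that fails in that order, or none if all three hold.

Σmᵢ = 0  ✓
l₃∈[|l₁−l₂|,l₁+l₂]=[3,5], have l₃=2  ✗
Σlᵢ = 7 ⇒ odd

triangle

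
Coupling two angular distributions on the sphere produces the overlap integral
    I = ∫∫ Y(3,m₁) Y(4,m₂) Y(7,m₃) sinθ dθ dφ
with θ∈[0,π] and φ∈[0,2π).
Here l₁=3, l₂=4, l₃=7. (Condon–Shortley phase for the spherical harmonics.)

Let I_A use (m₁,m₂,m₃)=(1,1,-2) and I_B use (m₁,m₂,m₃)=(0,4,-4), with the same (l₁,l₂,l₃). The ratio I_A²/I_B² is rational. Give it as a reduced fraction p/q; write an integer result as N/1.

84/11

l's match ⇒ only the (l;m) 3-j factors differ between A and B.
A: triangle coeff Δ(3,4,7) = 1/45045; Σ_t [0,0]: t=0:+1/34560 = 1/34560; (3j)²=4/143 [(3 4 7; 1 1 -2)], sign=-1
B: triangle coeff Δ(3,4,7) = 1/45045; Σ_t [0,0]: t=0:+1/1451520 = 1/1451520; (3j)²=1/273 [(3 4 7; 0 4 -4)], sign=-1
I_A²/I_B² = (4/143)/(1/273) = 84/11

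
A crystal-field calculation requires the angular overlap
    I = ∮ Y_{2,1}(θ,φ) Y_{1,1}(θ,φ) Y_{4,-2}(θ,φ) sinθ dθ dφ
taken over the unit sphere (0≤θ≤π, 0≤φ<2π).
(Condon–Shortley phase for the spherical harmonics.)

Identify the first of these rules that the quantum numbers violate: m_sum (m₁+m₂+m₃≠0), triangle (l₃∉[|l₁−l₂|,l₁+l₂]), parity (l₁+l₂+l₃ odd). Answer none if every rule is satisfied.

azimuthal sum: 1 + 1 − 2 = 0  ✓
1 ≤ 4 ≤ 3 (triangle on l)  ✗
L = 2 + 1 + 4 = 7 (odd)

triangle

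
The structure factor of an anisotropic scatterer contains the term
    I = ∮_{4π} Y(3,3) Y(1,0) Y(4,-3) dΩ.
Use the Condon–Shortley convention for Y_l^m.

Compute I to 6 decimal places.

-0.162868

Checks pass: Σm=0; 8 even; l₃=4∈[2,4].
(2·3+1)(2·1+1)(2·4+1) = 189
Δ: 0! 6! 2! / 9! → 1/252
sum: t=0:+1/36 = 1/36
3j²(3 1 4; 0 0 0) = Δ·Π!·Σ² = 4/63  (sign +1)
sum: t=0:+1/720 = 1/720
3j²(3 1 4; 3 0 -3) = Δ·Π!·Σ² = 1/36  (sign -1)
combine: 4πI² = 189·4/63·1/36 = 1/3
take √, sign -1: I = -0.16286750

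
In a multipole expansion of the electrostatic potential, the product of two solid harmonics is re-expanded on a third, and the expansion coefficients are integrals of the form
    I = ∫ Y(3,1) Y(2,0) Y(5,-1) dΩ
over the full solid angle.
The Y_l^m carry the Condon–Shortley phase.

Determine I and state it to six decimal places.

-0.227318

m-sum 0 ✓  L=10 even ✓  1≤5≤5 ✓
Π(2lᵢ+1) = 7×5×11 = 385
triangle coeff Δ(3,2,5) = 1/2310
Σ_t [0,0]: t=0:+1/144 = 1/144
(3j)²=10/231 [(3 2 5; 0 0 0)], sign=-1
Σ_t [0,0]: t=0:+1/192 = 1/192
(3j)²=3/77 [(3 2 5; 1 0 -1)], sign=+1
⇒ 4πI² = 50/77
I = (-1)√(50/77/(4π)) = -0.22731846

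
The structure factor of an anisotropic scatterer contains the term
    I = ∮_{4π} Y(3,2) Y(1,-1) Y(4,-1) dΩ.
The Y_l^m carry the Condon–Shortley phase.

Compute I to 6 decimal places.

-0.106622

Rules hold: Σm=0, L=8 even, 2≤4≤4.
N = 7·3·9 = 189
Δ = 0!·6!·2!/9! = 1/252
Racah Σ t=0..0: t=0:+1/36 = 1/36
⇒ 3j(3 1 4; 0 0 0)² = 4/63, sgn +1
Racah Σ t=0..0: t=0:+1/240 = 1/240
⇒ 3j(3 1 4; 2 -1 -1)² = 1/84, sgn -1
4πI² = N·(3j₀)²·(3jₘ)² = 1/7
I = -1·√(0.142857/4π) = -0.10662181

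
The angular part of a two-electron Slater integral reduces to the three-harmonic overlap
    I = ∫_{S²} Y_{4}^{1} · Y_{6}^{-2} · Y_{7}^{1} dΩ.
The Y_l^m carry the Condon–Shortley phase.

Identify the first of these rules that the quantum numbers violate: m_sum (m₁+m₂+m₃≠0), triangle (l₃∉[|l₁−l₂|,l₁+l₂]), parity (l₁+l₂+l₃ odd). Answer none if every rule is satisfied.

parity

Σmᵢ = 0  ✓
l₃∈[|l₁−l₂|,l₁+l₂]=[2,10], have l₃=7  ✓
Σlᵢ = 17 ⇒ odd  ✗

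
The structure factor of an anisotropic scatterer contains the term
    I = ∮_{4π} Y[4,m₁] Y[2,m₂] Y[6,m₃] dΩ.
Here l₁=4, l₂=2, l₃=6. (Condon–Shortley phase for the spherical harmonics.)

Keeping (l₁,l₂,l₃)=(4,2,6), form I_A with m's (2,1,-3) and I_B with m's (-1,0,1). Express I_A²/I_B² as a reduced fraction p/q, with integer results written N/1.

6/5

Same 4,2,6: normalisation and zero-m 3j drop out of the ratio.
A: Δ: 0! 8! 4! / 13! → 1/6435; sum: t=0:+1/8640 = 1/8640; 3j²(4 2 6; 2 1 -3) = Δ·Π!·Σ² = 28/715  (sign -1)
B: Δ: 0! 8! 4! / 13! → 1/6435; sum: t=0:+1/2880 = 1/2880; 3j²(4 2 6; -1 0 1) = Δ·Π!·Σ² = 14/429  (sign -1)
I_A²/I_B² = (28/715)/(14/429) = 6/5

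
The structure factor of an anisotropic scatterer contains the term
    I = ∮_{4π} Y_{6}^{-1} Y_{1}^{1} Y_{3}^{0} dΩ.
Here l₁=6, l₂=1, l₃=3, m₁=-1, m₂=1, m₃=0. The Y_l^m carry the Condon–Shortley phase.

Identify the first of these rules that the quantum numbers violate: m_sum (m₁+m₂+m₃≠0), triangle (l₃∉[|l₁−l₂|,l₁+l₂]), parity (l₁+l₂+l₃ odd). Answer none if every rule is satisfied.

triangle

azimuthal sum: -1 + 1 + 0 = 0  ✓
5 ≤ 3 ≤ 7 (triangle on l)  ✗
L = 6 + 1 + 3 = 10 (even)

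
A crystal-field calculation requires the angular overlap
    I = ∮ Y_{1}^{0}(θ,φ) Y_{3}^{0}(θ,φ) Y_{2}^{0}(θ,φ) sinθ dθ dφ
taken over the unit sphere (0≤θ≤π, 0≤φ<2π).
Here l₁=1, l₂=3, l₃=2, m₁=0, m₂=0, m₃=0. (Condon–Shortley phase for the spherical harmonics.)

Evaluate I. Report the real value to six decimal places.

0.247767

Checks pass: Σm=0; 6 even; l₃=2∈[2,4].
(2·1+1)(2·3+1)(2·2+1) = 105
Δ: 2! 0! 4! / 7! → 1/105
sum: t=1:−1/4 = -1/4
3j²(1 3 2; 0 0 0) = Δ·Π!·Σ² = 3/35  (sign -1)
(m-triple is (0,0,0) — same symbol as above.)
combine: 4πI² = 105·3/35·3/35 = 27/35
take √, sign +1: I = 0.24776670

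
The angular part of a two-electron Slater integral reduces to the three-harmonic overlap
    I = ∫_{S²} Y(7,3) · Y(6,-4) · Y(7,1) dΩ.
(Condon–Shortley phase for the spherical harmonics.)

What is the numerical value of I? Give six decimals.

-0.092761

Checks pass: Σm=0; 20 even; l₃=7∈[1,13].
(2·7+1)(2·6+1)(2·7+1) = 2925
Δ: 6! 8! 6! / 21! → 1/2444321880
sum: t=0:+1/2612736000 t=1:−1/20736000 t=2:+1/1658880 t=3:−1/746496 t=4:+1/1658880 t=5:−1/20736000 t=6:+1/2612736000 = -1/4354560
3j²(7 6 7; 0 0 0) = Δ·Π!·Σ² = 1000/138567  (sign +1)
sum: t=0:+1/19906560 t=1:−1/10368000 t=2:+1/49766400 = -13/497664000
3j²(7 6 7; 3 -4 1) = Δ·Π!·Σ² = 91/17765  (sign -1)
combine: 4πI² = 2925·1000/138567·91/17765 = 1365000/12623809
take √, sign -1: I = -0.09276116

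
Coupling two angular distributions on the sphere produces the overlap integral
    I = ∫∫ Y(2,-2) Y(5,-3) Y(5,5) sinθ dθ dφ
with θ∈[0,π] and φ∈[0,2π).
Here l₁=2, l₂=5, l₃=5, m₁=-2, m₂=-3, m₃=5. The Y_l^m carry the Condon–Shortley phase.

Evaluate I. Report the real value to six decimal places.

0.088588

m-sum 0 ✓  L=12 even ✓  3≤5≤7 ✓
Π(2lᵢ+1) = 5×11×11 = 605
triangle coeff Δ(2,5,5) = 1/38610
Σ_t [0,2]: t=0:+1/2880 t=1:−1/576 t=2:+1/2880 = -1/960
(3j)²=10/429 [(2 5 5; 0 0 0)], sign=+1
Σ_t [2,2]: t=2:+1/161280 = 1/161280
(3j)²=1/143 [(2 5 5; -2 -3 5)], sign=+1
⇒ 4πI² = 50/507
I = (+1)√(50/507/(4π)) = 0.08858824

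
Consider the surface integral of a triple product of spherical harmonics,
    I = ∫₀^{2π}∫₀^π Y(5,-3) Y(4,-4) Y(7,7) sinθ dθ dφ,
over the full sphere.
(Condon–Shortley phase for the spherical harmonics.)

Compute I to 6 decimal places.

Checks pass: Σm=0; 16 even; l₃=7∈[1,9].
(2·5+1)(2·4+1)(2·7+1) = 1485
Δ: 2! 8! 6! / 17! → 1/6126120
sum: t=0:+1/69120 t=1:−1/20736 t=2:+1/69120 = -1/51840
3j²(5 4 7; 0 0 0) = Δ·Π!·Σ² = 280/21879  (sign +1)
sum: t=0:+1/58060800 = 1/58060800
3j²(5 4 7; -3 -4 7) = Δ·Π!·Σ² = 7/510  (sign +1)
combine: 4πI² = 1485·280/21879·7/510 = 980/3757
take √, sign +1: I = 0.14407463

0.144075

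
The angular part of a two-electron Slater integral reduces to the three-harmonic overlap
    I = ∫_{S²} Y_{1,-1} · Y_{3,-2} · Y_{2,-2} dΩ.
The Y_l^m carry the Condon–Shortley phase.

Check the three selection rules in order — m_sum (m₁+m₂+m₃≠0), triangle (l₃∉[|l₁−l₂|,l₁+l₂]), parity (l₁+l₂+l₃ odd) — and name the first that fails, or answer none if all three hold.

m_sum

azimuthal sum: -1 − 2 − 2 = -5  ✗
2 ≤ 2 ≤ 4 (triangle on l)
L = 1 + 3 + 2 = 6 (even)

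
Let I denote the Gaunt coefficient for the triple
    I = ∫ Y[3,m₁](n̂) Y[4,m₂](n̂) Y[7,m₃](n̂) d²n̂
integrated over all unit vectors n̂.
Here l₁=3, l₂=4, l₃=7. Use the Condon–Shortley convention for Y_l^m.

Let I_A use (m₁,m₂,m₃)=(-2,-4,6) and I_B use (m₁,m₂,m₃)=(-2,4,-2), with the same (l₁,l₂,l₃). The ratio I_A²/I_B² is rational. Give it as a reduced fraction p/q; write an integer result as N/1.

l's match ⇒ only the (l;m) 3-j factors differ between A and B.
A: triangle coeff Δ(3,4,7) = 1/45045; Σ_t [0,0]: t=0:+1/4838400 = 1/4838400; (3j)²=1/35 [(3 4 7; -2 -4 6)], sign=-1
B: triangle coeff Δ(3,4,7) = 1/45045; Σ_t [0,0]: t=0:+1/4838400 = 1/4838400; (3j)²=1/5005 [(3 4 7; -2 4 -2)], sign=-1
I_A²/I_B² = (1/35)/(1/5005) = 143/1

143/1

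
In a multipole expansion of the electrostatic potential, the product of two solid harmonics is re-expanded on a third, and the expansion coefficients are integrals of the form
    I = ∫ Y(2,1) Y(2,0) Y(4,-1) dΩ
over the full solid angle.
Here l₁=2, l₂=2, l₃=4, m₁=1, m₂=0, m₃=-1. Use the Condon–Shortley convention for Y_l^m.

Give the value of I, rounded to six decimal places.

-0.220728

Checks pass: Σm=0; 8 even; l₃=4∈[0,4].
(2·2+1)(2·2+1)(2·4+1) = 225
Δ: 0! 4! 4! / 9! → 1/630
sum: t=0:+1/16 = 1/16
3j²(2 2 4; 0 0 0) = Δ·Π!·Σ² = 2/35  (sign +1)
sum: t=0:+1/24 = 1/24
3j²(2 2 4; 1 0 -1) = Δ·Π!·Σ² = 1/21  (sign -1)
combine: 4πI² = 225·2/35·1/21 = 30/49
take √, sign -1: I = -0.22072812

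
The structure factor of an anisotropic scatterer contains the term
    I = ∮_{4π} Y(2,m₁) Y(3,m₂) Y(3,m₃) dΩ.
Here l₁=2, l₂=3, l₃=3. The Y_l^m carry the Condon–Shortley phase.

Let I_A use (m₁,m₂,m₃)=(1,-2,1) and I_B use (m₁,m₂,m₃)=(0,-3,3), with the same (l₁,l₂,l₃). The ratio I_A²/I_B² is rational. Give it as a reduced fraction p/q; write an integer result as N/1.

l's match ⇒ only the (l;m) 3-j factors differ between A and B.
A: triangle coeff Δ(2,3,3) = 1/3780; Σ_t [0,1]: t=0:+1/12 t=1:−1/48 = 1/16; (3j)²=1/28 [(2 3 3; 1 -2 1)], sign=+1
B: triangle coeff Δ(2,3,3) = 1/3780; Σ_t [0,0]: t=0:+1/96 = 1/96; (3j)²=5/84 [(2 3 3; 0 -3 3)], sign=+1
I_A²/I_B² = (1/28)/(5/84) = 3/5

3/5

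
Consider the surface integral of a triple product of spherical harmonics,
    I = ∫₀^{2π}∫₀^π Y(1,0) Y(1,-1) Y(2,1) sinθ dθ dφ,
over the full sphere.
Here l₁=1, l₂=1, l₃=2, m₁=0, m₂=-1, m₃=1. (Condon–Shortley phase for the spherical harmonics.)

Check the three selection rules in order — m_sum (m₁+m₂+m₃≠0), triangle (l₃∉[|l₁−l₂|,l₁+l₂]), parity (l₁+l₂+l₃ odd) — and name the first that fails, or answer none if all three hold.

azimuthal sum: 0 − 1 + 1 = 0  ✓
0 ≤ 2 ≤ 2 (triangle on l)  ✓
L = 1 + 1 + 2 = 4 (even)  ✓

none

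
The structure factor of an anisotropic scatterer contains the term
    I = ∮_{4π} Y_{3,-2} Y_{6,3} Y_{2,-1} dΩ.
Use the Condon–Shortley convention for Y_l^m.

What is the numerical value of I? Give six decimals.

0.000000

|3−6|≤2≤3+6 violated ⇒ I = 0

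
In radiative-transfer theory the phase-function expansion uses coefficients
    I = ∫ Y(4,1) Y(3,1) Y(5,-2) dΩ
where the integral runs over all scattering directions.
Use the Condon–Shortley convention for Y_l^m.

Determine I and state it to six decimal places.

0.148044

m-sum 0 ✓  L=12 even ✓  1≤5≤7 ✓
Π(2lᵢ+1) = 9×7×11 = 693
triangle coeff Δ(4,3,5) = 1/180180
Σ_t [0,2]: t=0:+1/576 t=1:−1/144 t=2:+1/576 = -1/288
(3j)²=20/1001 [(4 3 5; 0 0 0)], sign=+1
Σ_t [0,2]: t=0:+1/1728 t=1:−1/288 t=2:+1/960 = -1/540
(3j)²=128/6435 [(4 3 5; 1 1 -2)], sign=+1
⇒ 4πI² = 512/1859
I = (+1)√(512/1859/(4π)) = 0.14804384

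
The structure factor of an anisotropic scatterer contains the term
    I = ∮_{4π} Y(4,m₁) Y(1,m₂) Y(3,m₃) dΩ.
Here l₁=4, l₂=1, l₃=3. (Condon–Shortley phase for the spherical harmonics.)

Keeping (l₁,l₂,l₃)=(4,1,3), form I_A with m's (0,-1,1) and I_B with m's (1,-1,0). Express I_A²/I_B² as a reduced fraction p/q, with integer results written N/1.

l's match ⇒ only the (l;m) 3-j factors differ between A and B.
A: triangle coeff Δ(4,1,3) = 1/252; Σ_t [0,0]: t=0:+1/96 = 1/96; (3j)²=1/42 [(4 1 3; 0 -1 1)], sign=+1
B: triangle coeff Δ(4,1,3) = 1/252; Σ_t [0,0]: t=0:+1/72 = 1/72; (3j)²=5/126 [(4 1 3; 1 -1 0)], sign=-1
I_A²/I_B² = (1/42)/(5/126) = 3/5

3/5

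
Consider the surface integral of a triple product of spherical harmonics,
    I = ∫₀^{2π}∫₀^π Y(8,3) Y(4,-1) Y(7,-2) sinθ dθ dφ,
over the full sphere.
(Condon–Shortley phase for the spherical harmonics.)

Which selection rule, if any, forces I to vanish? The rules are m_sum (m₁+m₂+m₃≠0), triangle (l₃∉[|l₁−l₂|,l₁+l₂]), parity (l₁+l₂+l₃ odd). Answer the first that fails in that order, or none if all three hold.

azimuthal sum: 3 − 1 − 2 = 0  ✓
4 ≤ 7 ≤ 12 (triangle on l)  ✓
L = 8 + 4 + 7 = 19 (odd)  ✗

parity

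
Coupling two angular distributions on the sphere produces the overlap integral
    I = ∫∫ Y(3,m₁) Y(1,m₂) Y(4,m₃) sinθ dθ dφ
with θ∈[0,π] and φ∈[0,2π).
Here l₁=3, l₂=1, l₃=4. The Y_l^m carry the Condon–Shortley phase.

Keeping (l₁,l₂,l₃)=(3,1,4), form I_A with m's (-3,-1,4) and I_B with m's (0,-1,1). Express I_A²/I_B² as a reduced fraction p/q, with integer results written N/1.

14/5

l's match ⇒ only the (l;m) 3-j factors differ between A and B.
A: triangle coeff Δ(3,1,4) = 1/252; Σ_t [0,0]: t=0:+1/1440 = 1/1440; (3j)²=1/9 [(3 1 4; -3 -1 4)], sign=+1
B: triangle coeff Δ(3,1,4) = 1/252; Σ_t [0,0]: t=0:+1/72 = 1/72; (3j)²=5/126 [(3 1 4; 0 -1 1)], sign=-1
I_A²/I_B² = (1/9)/(5/126) = 14/5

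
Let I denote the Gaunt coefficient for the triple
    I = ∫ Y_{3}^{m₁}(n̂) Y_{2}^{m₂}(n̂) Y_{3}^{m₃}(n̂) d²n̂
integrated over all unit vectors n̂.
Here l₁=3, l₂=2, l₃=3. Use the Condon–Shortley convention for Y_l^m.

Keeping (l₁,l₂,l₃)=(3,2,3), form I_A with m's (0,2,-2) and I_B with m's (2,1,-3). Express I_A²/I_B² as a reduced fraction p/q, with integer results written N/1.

4/5

l's match ⇒ only the (l;m) 3-j factors differ between A and B.
A: triangle coeff Δ(3,2,3) = 1/3780; Σ_t [2,2]: t=2:+1/24 = 1/24; (3j)²=1/21 [(3 2 3; 0 2 -2)], sign=-1
B: triangle coeff Δ(3,2,3) = 1/3780; Σ_t [1,1]: t=1:−1/48 = -1/48; (3j)²=5/84 [(3 2 3; 2 1 -3)], sign=-1
I_A²/I_B² = (1/21)/(5/84) = 4/5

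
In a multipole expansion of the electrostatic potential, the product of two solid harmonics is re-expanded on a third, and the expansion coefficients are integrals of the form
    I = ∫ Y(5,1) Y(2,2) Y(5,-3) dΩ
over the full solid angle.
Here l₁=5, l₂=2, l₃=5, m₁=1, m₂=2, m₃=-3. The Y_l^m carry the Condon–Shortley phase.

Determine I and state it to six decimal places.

m-sum 0 ✓  L=12 even ✓  3≤5≤7 ✓
Π(2lᵢ+1) = 11×5×11 = 605
triangle coeff Δ(5,2,5) = 1/38610
Σ_t [0,2]: t=0:+1/2880 t=1:−1/576 t=2:+1/2880 = -1/960
(3j)²=10/429 [(5 2 5; 0 0 0)], sign=+1
Σ_t [2,2]: t=2:+1/5760 = 1/5760
(3j)²=56/2145 [(5 2 5; 1 2 -3)], sign=+1
⇒ 4πI² = 560/1521
I = (+1)√(560/1521/(4π)) = 0.17116875

0.171169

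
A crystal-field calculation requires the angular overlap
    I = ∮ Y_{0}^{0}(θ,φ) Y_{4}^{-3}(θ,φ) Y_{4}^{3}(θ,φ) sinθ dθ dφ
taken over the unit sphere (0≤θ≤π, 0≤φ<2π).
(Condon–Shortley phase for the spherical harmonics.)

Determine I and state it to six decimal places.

-0.282095

Rules hold: Σm=0, L=8 even, 4≤4≤4.
N = 1·9·9 = 81
Δ = 0!·0!·8!/9! = 1/9
Racah Σ t=0..0: t=0:+1/576 = 1/576
⇒ 3j(0 4 4; 0 0 0)² = 1/9, sgn +1
Racah Σ t=0..0: t=0:+1/5040 = 1/5040
⇒ 3j(0 4 4; 0 -3 3)² = 1/9, sgn -1
4πI² = N·(3j₀)²·(3jₘ)² = 1/1
I = -1·√(1/4π) = -0.28209479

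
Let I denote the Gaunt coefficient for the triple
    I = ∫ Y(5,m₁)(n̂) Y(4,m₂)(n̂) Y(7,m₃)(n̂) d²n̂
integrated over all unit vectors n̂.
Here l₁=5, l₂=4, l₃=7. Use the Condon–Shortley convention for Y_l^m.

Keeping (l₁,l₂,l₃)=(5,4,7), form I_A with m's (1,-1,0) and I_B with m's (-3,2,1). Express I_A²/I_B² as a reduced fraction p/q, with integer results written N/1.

1176/105625

Shared (l₁,l₂,l₃)=(5,4,7): N and (l;000)² cancel in I_A²/I_B².
A: Δ = 2!·8!·6!/17! = 1/6126120; Racah Σ t=0..2: t=0:+1/41472 t=1:−1/34560 t=2:+1/345600 = -1/518400; ⇒ 3j(5 4 7; 1 -1 0)² = 7/36465, sgn +1
B: Δ = 2!·8!·6!/17! = 1/6126120; Racah Σ t=0..2: t=0:+1/58060800 t=1:−1/604800 t=2:+1/138240 = 13/2322432; ⇒ 3j(5 4 7; -3 2 1)² = 1625/94248, sgn +1
I_A²/I_B² = (7/36465)/(1625/94248) = 1176/105625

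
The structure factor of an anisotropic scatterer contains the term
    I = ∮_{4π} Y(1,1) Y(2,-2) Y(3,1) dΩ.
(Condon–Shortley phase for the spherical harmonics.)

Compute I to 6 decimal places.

m-sum 0 ✓  L=6 even ✓  1≤3≤3 ✓
Π(2lᵢ+1) = 3×5×7 = 105
triangle coeff Δ(1,2,3) = 1/105
Σ_t [0,0]: t=0:+1/4 = 1/4
(3j)²=3/35 [(1 2 3; 0 0 0)], sign=-1
Σ_t [0,0]: t=0:+1/48 = 1/48
(3j)²=1/105 [(1 2 3; 1 -2 1)], sign=+1
⇒ 4πI² = 3/35
I = (-1)√(3/35/(4π)) = -0.08258890

-0.082589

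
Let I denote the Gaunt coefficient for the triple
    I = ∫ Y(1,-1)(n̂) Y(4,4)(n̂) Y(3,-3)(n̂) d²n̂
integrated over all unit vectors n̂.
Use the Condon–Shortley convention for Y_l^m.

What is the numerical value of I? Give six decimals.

0.325735

m-sum 0 ✓  L=8 even ✓  3≤3≤5 ✓
Π(2lᵢ+1) = 3×9×7 = 189
triangle coeff Δ(1,4,3) = 1/252
Σ_t [1,1]: t=1:−1/36 = -1/36
(3j)²=4/63 [(1 4 3; 0 0 0)], sign=+1
Σ_t [2,2]: t=2:+1/1440 = 1/1440
(3j)²=1/9 [(1 4 3; -1 4 -3)], sign=+1
⇒ 4πI² = 4/3
I = (+1)√(4/3/(4π)) = 0.32573501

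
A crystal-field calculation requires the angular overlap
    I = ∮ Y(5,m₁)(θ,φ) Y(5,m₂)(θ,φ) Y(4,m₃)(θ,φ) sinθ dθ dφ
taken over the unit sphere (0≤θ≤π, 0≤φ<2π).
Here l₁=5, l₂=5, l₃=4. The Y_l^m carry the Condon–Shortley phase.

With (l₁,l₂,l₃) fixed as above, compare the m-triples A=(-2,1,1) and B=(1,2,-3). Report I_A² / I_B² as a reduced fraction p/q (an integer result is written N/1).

7/1

Shared (l₁,l₂,l₃)=(5,5,4): N and (l;000)² cancel in I_A²/I_B².
A: Δ = 6!·4!·4!/15! = 1/3153150; Racah Σ t=3..6: t=3:−1/5184 t=4:+1/1152 t=5:−1/2880 t=6:+1/103680 = 7/20736; ⇒ 3j(5 5 4; -2 1 1)² = 35/2574, sgn -1
B: Δ = 6!·4!·4!/15! = 1/3153150; Racah Σ t=3..4: t=3:−1/5184 t=4:+1/6912 = -1/20736; ⇒ 3j(5 5 4; 1 2 -3)² = 5/2574, sgn +1
I_A²/I_B² = (35/2574)/(5/2574) = 7/1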